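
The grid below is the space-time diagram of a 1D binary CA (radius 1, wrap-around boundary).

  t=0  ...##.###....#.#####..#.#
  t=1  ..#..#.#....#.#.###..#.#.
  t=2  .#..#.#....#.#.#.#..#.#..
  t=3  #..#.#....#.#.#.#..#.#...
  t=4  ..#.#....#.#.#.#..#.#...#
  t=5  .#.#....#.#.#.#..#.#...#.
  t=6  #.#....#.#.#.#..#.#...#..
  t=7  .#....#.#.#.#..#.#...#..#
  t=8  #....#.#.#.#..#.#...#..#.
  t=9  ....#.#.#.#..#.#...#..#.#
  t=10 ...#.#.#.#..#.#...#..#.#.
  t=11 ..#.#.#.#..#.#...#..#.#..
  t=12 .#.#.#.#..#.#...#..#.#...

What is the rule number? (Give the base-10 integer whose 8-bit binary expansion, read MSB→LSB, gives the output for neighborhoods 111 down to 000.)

162

  ### -> #   bit 7 = 1  t=0,i=7
  ##. -> .   bit 6 = 0  t=0,i=4
  #.# -> #   bit 5 = 1  t=0,i=5
  #.. -> .   bit 4 = 0  t=0,i=0
  .## -> .   bit 3 = 0  t=0,i=3
  .#. -> .   bit 2 = 0  t=0,i=13
  ..# -> #   bit 1 = 1  t=0,i=2
  ... -> .   bit 0 = 0  t=0,i=1
  bits 10100010 = 162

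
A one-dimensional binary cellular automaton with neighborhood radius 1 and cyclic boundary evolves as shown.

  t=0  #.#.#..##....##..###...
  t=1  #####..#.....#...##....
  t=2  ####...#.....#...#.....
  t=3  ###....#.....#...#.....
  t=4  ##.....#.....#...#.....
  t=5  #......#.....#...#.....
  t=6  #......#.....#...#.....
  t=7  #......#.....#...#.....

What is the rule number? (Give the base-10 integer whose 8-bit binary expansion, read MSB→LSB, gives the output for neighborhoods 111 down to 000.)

  ### -> #   bit 7 = 1  t=0,i=18
  ##. -> .   bit 6 = 0  t=0,i=8
  #.# -> #   bit 5 = 1  t=0,i=1
  #.. -> .   bit 4 = 0  t=0,i=5
  .## -> #   bit 3 = 1  t=0,i=7
  .#. -> #   bit 2 = 1  t=0,i=0
  ..# -> .   bit 1 = 0  t=0,i=6
  ... -> .   bit 0 = 0  t=0,i=10
  bits 10101100 = 172

172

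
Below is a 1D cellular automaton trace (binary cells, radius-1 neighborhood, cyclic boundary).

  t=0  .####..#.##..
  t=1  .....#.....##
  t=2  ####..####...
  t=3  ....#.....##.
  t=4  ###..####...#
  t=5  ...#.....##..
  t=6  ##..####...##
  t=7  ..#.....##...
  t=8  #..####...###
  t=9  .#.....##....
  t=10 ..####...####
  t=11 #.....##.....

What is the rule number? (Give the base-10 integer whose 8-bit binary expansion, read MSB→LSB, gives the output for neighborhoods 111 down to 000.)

17

  nb ###: next=.  (t=0,i=2, bit7=0)
  nb ##.: next=.  (t=0,i=4, bit6=0)
  nb #.#: next=.  (t=0,i=8, bit5=0)
  nb #..: next=#  (t=0,i=5, bit4=1)
  nb .##: next=.  (t=0,i=1, bit3=0)
  nb .#.: next=.  (t=0,i=7, bit2=0)
  nb ..#: next=.  (t=0,i=0, bit1=0)
  nb ...: next=#  (t=0,i=12, bit0=1)
  bits 00010001 = 17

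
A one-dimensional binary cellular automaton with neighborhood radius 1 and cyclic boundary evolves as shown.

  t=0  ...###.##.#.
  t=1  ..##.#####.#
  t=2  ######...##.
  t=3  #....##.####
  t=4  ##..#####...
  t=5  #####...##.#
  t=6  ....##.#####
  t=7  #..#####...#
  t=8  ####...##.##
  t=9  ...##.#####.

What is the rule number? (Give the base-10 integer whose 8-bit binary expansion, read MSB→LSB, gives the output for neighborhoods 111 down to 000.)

  [7] ### => .  t=0,i=4
  [6] ##. => #  t=0,i=5
  [5] #.# => #  t=0,i=6
  [4] #.. => #  t=0,i=11
  [3] .## => #  t=0,i=3
  [2] .#. => .  t=0,i=10
  [1] ..# => #  t=0,i=2
  [0] ... => .  t=0,i=0
  bits 01111010 = 122

122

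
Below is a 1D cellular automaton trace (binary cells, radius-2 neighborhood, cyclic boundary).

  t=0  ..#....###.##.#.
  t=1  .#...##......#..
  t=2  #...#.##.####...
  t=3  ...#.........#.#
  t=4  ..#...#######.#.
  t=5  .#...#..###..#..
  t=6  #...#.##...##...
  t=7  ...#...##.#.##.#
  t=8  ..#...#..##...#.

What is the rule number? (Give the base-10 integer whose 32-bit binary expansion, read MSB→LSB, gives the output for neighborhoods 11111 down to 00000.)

  #####|#  b31=1 t=4,i=8
  ####.|.  b30=0 t=2,i=11
  ###.#|.  b29=0 t=0,i=9
  ###..|.  b28=0 t=2,i=12
  ##.##|.  b27=0 t=0,i=10
  ##.#.|#  b26=1 t=0,i=13
  ##..#|#  b25=1 t=5,i=11
  ##...|#  b24=1 t=1,i=7
  #.###|.  b23=0 t=2,i=9
  #.##.|.  b22=0 t=0,i=11
  #.#.#|#  b21=1 t=7,i=10
  #.#..|.  b20=0 t=0,i=14
  #..##|#  b19=1 t=5,i=7
  #..#.|#  b18=1 t=5,i=12
  #...#|.  b17=0 t=0,i=0
  #....|.  b16=0 t=0,i=4
  .####|.  b15=0 t=2,i=10
  .###.|.  b14=0 t=0,i=8
  .##.#|.  b13=0 t=0,i=12
  .##..|#  b12=1 t=1,i=6
  .#.##|.  b11=0 t=2,i=5
  .#.#.|#  b10=1 t=3,i=14
  .#..#|#  b9=1 t=5,i=6
  .#...|.  b8=0 t=0,i=3
  ..###|.  b7=0 t=0,i=7
  ..##.|.  b6=0 t=1,i=5
  ..#.#|.  b5=0 t=2,i=4
  ..#..|.  b4=0 t=0,i=2
  ...##|#  b3=1 t=0,i=6
  ...#.|#  b2=1 t=0,i=1
  ....#|#  b1=1 t=0,i=5
  .....|#  b0=1 t=1,i=9
  bits 10000111001011000001011000001111 = 2267813391

2267813391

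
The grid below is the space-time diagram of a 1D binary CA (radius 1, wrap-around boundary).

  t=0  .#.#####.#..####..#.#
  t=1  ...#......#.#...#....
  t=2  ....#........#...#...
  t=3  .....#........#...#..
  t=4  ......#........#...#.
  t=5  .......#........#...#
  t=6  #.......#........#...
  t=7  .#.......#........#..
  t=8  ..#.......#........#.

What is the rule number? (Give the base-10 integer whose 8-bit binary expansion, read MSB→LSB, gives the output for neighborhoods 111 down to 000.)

  ### -> .   bit 7 = 0  t=0,i=4
  ##. -> .   bit 6 = 0  t=0,i=7
  #.# -> .   bit 5 = 0  t=0,i=0
  #.. -> #   bit 4 = 1  t=0,i=10
  .## -> #   bit 3 = 1  t=0,i=3
  .#. -> .   bit 2 = 0  t=0,i=1
  ..# -> .   bit 1 = 0  t=0,i=11
  ... -> .   bit 0 = 0  t=1,i=0
  bits 00011000 = 24

24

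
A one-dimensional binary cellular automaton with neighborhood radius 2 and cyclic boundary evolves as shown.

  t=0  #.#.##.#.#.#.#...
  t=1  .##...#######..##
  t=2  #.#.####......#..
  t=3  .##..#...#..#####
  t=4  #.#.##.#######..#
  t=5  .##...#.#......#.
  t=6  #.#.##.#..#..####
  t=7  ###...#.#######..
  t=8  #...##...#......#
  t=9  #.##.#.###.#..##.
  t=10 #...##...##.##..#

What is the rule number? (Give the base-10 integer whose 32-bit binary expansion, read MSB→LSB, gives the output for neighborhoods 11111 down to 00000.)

  [31] ##### => .  t=1,i=8
  [30] ####. => .  t=1,i=11
  [29] ###.# => #  t=3,i=16
  [28] ###.. => .  t=1,i=12
  [27] ##.## => #  t=1,i=0
  [26] ##.#. => #  t=0,i=6
  [25] ##..# => .  t=1,i=13
  [24] ##... => .  t=1,i=3
  [23] #.### => .  t=2,i=4
  [22] #.##. => .  t=0,i=4
  [21] #.#.# => #  t=0,i=2
  [20] #.#.. => .  t=0,i=13
  [19] #..## => #  t=1,i=14
  [18] #..#. => #  t=2,i=16
  [17] #...# => #  t=0,i=15
  [16] #.... => #  t=2,i=9
  [15] .#### => #  t=1,i=7
  [14] .###. => .  t=7,i=1
  [13] .##.# => .  t=0,i=5
  [12] .##.. => #  t=1,i=2
  [11] .#.## => .  t=0,i=3
  [10] .#.#. => #  t=0,i=1
  [9] .#..# => #  t=2,i=15
  [8] .#... => .  t=0,i=14
  [7] ..### => #  t=1,i=6
  [6] ..##. => .  t=1,i=15
  [5] ..#.# => .  t=0,i=0
  [4] ..#.. => #  t=2,i=14
  [3] ...## => #  t=1,i=5
  [2] ...#. => #  t=0,i=16
  [1] ....# => #  t=2,i=12
  [0] ..... => .  t=2,i=10
  bits 00101100001011111001011010011110 = 741316254

741316254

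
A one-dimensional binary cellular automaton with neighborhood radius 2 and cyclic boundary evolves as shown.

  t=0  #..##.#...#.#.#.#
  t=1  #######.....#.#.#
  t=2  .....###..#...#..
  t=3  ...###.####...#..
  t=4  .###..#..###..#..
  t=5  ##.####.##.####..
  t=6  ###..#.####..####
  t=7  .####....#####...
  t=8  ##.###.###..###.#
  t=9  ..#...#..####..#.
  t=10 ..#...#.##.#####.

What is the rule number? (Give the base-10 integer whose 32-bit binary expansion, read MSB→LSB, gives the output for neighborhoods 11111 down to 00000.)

1601974490

  nb #####: next=.  (t=1,i=1, bit31=0)
  nb ####.: next=#  (t=1,i=5, bit30=1)
  nb ###.#: next=.  (t=3,i=5, bit29=0)
  nb ###..: next=#  (t=1,i=6, bit28=1)
  nb ##.##: next=#  (t=3,i=6, bit27=1)
  nb ##.#.: next=#  (t=0,i=5, bit26=1)
  nb ##..#: next=#  (t=0,i=1, bit25=1)
  nb ##...: next=#  (t=1,i=7, bit24=1)
  nb #.###: next=.  (t=1,i=16, bit23=0)
  nb #.##.: next=#  (t=0,i=16, bit22=1)
  nb #.#.#: next=#  (t=0,i=12, bit21=1)
  nb #.#..: next=#  (t=0,i=6, bit20=1)
  nb #..##: next=#  (t=0,i=2, bit19=1)
  nb #..#.: next=#  (t=2,i=9, bit18=1)
  nb #...#: next=.  (t=0,i=8, bit17=0)
  nb #....: next=.  (t=1,i=8, bit16=0)
  nb .####: next=.  (t=1,i=0, bit15=0)
  nb .###.: next=.  (t=2,i=6, bit14=0)
  nb .##.#: next=#  (t=0,i=4, bit13=1)
  nb .##..: next=#  (t=0,i=0, bit12=1)
  nb .#.##: next=.  (t=0,i=15, bit11=0)
  nb .#.#.: next=.  (t=0,i=11, bit10=0)
  nb .#..#: next=.  (t=4,i=7, bit9=0)
  nb .#...: next=.  (t=0,i=7, bit8=0)
  nb ..###: next=#  (t=2,i=5, bit7=1)
  nb ..##.: next=#  (t=0,i=3, bit6=1)
  nb ..#.#: next=.  (t=0,i=10, bit5=0)
  nb ..#..: next=#  (t=2,i=10, bit4=1)
  nb ...##: next=#  (t=2,i=4, bit3=1)
  nb ...#.: next=.  (t=0,i=9, bit2=0)
  nb ....#: next=#  (t=1,i=10, bit1=1)
  nb .....: next=.  (t=1,i=9, bit0=0)
  bits 01011111011111000011000011011010 = 1601974490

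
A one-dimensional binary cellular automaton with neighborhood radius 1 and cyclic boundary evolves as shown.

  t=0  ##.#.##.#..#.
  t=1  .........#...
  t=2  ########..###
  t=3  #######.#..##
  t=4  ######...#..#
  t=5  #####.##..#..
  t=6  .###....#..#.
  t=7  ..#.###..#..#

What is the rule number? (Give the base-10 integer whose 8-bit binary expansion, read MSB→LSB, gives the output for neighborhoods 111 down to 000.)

  ###|#  b7=1 t=2,i=0
  ##.|.  b6=0 t=0,i=1
  #.#|.  b5=0 t=0,i=2
  #..|#  b4=1 t=0,i=9
  .##|.  b3=0 t=0,i=0
  .#.|.  b2=0 t=0,i=3
  ..#|.  b1=0 t=0,i=10
  ...|#  b0=1 t=1,i=0
  bits 10010001 = 145

145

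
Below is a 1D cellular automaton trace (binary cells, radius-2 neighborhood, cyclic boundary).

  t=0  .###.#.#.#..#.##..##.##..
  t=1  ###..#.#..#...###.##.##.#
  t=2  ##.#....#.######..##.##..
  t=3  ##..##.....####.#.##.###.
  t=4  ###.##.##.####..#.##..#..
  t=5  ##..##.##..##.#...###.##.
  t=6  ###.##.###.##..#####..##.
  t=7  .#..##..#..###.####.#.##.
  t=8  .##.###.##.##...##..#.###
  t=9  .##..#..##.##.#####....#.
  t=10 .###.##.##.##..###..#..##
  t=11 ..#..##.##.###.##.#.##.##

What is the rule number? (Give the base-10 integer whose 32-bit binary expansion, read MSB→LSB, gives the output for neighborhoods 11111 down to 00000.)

3261330393

  nb #####: next=#  (t=2,i=12, bit31=1)
  nb ####.: next=#  (t=1,i=1, bit30=1)
  nb ###.#: next=.  (t=0,i=3, bit29=0)
  nb ###..: next=.  (t=1,i=2, bit28=0)
  nb ##.##: next=.  (t=0,i=20, bit27=0)
  nb ##.#.: next=.  (t=0,i=4, bit26=0)
  nb ##..#: next=#  (t=0,i=16, bit25=1)
  nb ##...: next=.  (t=0,i=23, bit24=0)
  nb #.###: next=.  (t=1,i=24, bit23=0)
  nb #.##.: next=#  (t=0,i=14, bit22=1)
  nb #.#.#: next=#  (t=0,i=5, bit21=1)
  nb #.#..: next=.  (t=0,i=9, bit20=0)
  nb #..##: next=.  (t=0,i=17, bit19=0)
  nb #..#.: next=.  (t=0,i=11, bit18=0)
  nb #...#: next=#  (t=0,i=24, bit17=1)
  nb #....: next=#  (t=2,i=5, bit16=1)
  nb .####: next=#  (t=1,i=0, bit15=1)
  nb .###.: next=#  (t=0,i=2, bit14=1)
  nb .##.#: next=#  (t=0,i=19, bit13=1)
  nb .##..: next=#  (t=0,i=15, bit12=1)
  nb .#.##: next=.  (t=0,i=13, bit11=0)
  nb .#.#.: next=.  (t=0,i=6, bit10=0)
  nb .#..#: next=#  (t=0,i=10, bit9=1)
  nb .#...: next=#  (t=1,i=11, bit8=1)
  nb ..###: next=#  (t=0,i=1, bit7=1)
  nb ..##.: next=#  (t=0,i=18, bit6=1)
  nb ..#.#: next=.  (t=0,i=12, bit5=0)
  nb ..#..: next=#  (t=1,i=10, bit4=1)
  nb ...##: next=#  (t=0,i=0, bit3=1)
  nb ...#.: next=.  (t=2,i=7, bit2=0)
  nb ....#: next=.  (t=2,i=6, bit1=0)
  nb .....: next=#  (t=3,i=8, bit0=1)
  bits 11000010011000111111001111011001 = 3261330393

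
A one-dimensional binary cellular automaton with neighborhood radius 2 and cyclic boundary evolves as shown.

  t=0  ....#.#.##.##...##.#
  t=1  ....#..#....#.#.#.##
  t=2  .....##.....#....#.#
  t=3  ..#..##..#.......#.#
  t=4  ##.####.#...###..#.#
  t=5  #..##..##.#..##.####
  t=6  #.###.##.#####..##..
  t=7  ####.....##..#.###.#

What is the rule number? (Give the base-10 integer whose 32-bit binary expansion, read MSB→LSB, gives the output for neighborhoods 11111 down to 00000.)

345954913

  nb #####: next=.  (t=5,i=18, bit31=0)
  nb ####.: next=.  (t=4,i=5, bit30=0)
  nb ###.#: next=.  (t=4,i=1, bit29=0)
  nb ###..: next=#  (t=4,i=14, bit28=1)
  nb ##.##: next=.  (t=0,i=10, bit27=0)
  nb ##.#.: next=#  (t=0,i=18, bit26=1)
  nb ##..#: next=.  (t=3,i=7, bit25=0)
  nb ##...: next=.  (t=0,i=13, bit24=0)
  nb #.###: next=#  (t=4,i=3, bit23=1)
  nb #.##.: next=.  (t=0,i=8, bit22=0)
  nb #.#.#: next=.  (t=0,i=6, bit21=0)
  nb #.#..: next=#  (t=0,i=19, bit20=1)
  nb #..##: next=#  (t=3,i=4, bit19=1)
  nb #..#.: next=#  (t=1,i=6, bit18=1)
  nb #...#: next=#  (t=0,i=14, bit17=1)
  nb #....: next=.  (t=0,i=1, bit16=0)
  nb .####: next=#  (t=4,i=4, bit15=1)
  nb .###.: next=#  (t=4,i=0, bit14=1)
  nb .##.#: next=.  (t=0,i=9, bit13=0)
  nb .##..: next=#  (t=0,i=12, bit12=1)
  nb .#.##: next=#  (t=0,i=7, bit11=1)
  nb .#.#.: next=.  (t=0,i=5, bit10=0)
  nb .#..#: next=#  (t=1,i=5, bit9=1)
  nb .#...: next=.  (t=0,i=0, bit8=0)
  nb ..###: next=.  (t=4,i=12, bit7=0)
  nb ..##.: next=#  (t=0,i=16, bit6=1)
  nb ..#.#: next=#  (t=0,i=4, bit5=1)
  nb ..#..: next=.  (t=1,i=4, bit4=0)
  nb ...##: next=.  (t=0,i=15, bit3=0)
  nb ...#.: next=.  (t=0,i=3, bit2=0)
  nb ....#: next=.  (t=0,i=2, bit1=0)
  nb .....: next=#  (t=2,i=2, bit0=1)
  bits 00010100100111101101101001100001 = 345954913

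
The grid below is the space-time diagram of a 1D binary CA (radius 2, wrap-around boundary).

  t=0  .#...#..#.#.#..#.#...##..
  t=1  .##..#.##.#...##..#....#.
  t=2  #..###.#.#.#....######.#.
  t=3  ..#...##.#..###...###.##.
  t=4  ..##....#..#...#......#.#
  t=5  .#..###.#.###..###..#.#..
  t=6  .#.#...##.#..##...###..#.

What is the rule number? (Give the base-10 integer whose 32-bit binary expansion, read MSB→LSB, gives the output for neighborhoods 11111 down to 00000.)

  nb #####: next=#  (t=2,i=18, bit31=1)
  nb ####.: next=#  (t=2,i=20, bit30=1)
  nb ###.#: next=.  (t=2,i=5, bit29=0)
  nb ###..: next=.  (t=3,i=14, bit28=0)
  nb ##.##: next=.  (t=3,i=21, bit27=0)
  nb ##.#.: next=#  (t=1,i=9, bit26=1)
  nb ##..#: next=#  (t=1,i=3, bit25=1)
  nb ##...: next=#  (t=0,i=23, bit24=1)
  nb #.###: next=#  (t=5,i=10, bit23=1)
  nb #.##.: next=#  (t=1,i=7, bit22=1)
  nb #.#.#: next=#  (t=0,i=10, bit21=1)
  nb #.#..: next=.  (t=0,i=12, bit20=0)
  nb #..##: next=#  (t=1,i=0, bit19=1)
  nb #..#.: next=#  (t=0,i=7, bit18=1)
  nb #...#: next=.  (t=0,i=3, bit17=0)
  nb #....: next=#  (t=1,i=20, bit16=1)
  nb .####: next=.  (t=2,i=17, bit15=0)
  nb .###.: next=.  (t=2,i=4, bit14=0)
  nb .##.#: next=.  (t=1,i=8, bit13=0)
  nb .##..: next=.  (t=0,i=22, bit12=0)
  nb .#.##: next=.  (t=1,i=6, bit11=0)
  nb .#.#.: next=.  (t=0,i=9, bit10=0)
  nb .#..#: next=.  (t=0,i=6, bit9=0)
  nb .#...: next=#  (t=0,i=2, bit8=1)
  nb ..###: next=.  (t=2,i=3, bit7=0)
  nb ..##.: next=.  (t=0,i=21, bit6=0)
  nb ..#.#: next=#  (t=0,i=8, bit5=1)
  nb ..#..: next=#  (t=0,i=1, bit4=1)
  nb ...##: next=.  (t=0,i=20, bit3=0)
  nb ...#.: next=.  (t=0,i=0, bit2=0)
  nb ....#: next=#  (t=1,i=21, bit1=1)
  nb .....: next=.  (t=4,i=18, bit0=0)
  bits 11000111111011010000000100110010 = 3354198322

3354198322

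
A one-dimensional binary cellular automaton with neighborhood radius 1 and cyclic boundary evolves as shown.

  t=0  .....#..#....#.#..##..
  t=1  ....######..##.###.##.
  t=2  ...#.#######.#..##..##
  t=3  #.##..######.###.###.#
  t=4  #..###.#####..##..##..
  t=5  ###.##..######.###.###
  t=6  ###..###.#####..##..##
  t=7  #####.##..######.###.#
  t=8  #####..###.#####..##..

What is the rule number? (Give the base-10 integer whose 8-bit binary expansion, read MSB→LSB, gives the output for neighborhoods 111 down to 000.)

  ###|#  b7=1 t=1,i=5
  ##.|#  b6=1 t=0,i=19
  #.#|.  b5=0 t=0,i=14
  #..|#  b4=1 t=0,i=6
  .##|.  b3=0 t=0,i=18
  .#.|#  b2=1 t=0,i=5
  ..#|#  b1=1 t=0,i=4
  ...|.  b0=0 t=0,i=0
  bits 11010110 = 214

214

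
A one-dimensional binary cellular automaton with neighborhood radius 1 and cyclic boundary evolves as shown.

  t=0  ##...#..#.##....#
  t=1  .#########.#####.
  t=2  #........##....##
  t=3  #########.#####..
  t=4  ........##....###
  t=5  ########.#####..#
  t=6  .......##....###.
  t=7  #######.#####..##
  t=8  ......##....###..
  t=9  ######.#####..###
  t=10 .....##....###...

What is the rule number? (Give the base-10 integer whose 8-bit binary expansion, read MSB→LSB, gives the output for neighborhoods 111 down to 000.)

  ### -> .   bit 7 = 0  t=0,i=0
  ##. -> #   bit 6 = 1  t=0,i=1
  #.# -> #   bit 5 = 1  t=0,i=9
  #.. -> #   bit 4 = 1  t=0,i=2
  .## -> .   bit 3 = 0  t=0,i=10
  .#. -> #   bit 2 = 1  t=0,i=5
  ..# -> #   bit 1 = 1  t=0,i=4
  ... -> #   bit 0 = 1  t=0,i=3
  bits 01110111 = 119

119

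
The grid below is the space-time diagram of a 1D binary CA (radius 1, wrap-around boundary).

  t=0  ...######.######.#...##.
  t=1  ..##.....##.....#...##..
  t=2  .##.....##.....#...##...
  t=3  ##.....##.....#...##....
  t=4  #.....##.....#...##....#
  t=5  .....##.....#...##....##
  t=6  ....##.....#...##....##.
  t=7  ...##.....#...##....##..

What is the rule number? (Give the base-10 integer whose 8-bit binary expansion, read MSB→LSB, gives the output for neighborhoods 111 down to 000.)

  ###|.  b7=0 t=0,i=4
  ##.|.  b6=0 t=0,i=8
  #.#|#  b5=1 t=0,i=9
  #..|.  b4=0 t=0,i=18
  .##|#  b3=1 t=0,i=3
  .#.|.  b2=0 t=0,i=17
  ..#|#  b1=1 t=0,i=2
  ...|.  b0=0 t=0,i=0
  bits 00101010 = 42

42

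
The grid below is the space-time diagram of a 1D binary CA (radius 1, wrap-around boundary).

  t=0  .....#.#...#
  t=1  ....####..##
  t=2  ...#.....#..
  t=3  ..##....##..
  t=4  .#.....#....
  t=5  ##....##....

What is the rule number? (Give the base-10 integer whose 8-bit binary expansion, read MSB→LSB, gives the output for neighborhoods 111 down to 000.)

38

  ###|.  b7=0 t=1,i=5
  ##.|.  b6=0 t=1,i=7
  #.#|#  b5=1 t=0,i=6
  #..|.  b4=0 t=0,i=0
  .##|.  b3=0 t=1,i=4
  .#.|#  b2=1 t=0,i=5
  ..#|#  b1=1 t=0,i=4
  ...|.  b0=0 t=0,i=1
  bits 00100110 = 38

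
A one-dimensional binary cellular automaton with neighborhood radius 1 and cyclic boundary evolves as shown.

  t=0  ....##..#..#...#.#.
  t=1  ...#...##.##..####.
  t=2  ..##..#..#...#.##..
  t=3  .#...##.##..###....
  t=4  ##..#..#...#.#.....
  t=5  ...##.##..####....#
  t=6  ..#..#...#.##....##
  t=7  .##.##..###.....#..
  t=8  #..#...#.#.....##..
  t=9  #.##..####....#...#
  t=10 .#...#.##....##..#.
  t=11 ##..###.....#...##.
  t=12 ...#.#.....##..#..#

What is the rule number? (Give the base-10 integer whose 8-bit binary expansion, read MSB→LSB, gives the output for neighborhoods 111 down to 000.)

  ###|#  b7=1 t=1,i=15
  ##.|.  b6=0 t=0,i=5
  #.#|#  b5=1 t=0,i=16
  #..|.  b4=0 t=0,i=6
  .##|.  b3=0 t=0,i=4
  .#.|#  b2=1 t=0,i=8
  ..#|#  b1=1 t=0,i=3
  ...|.  b0=0 t=0,i=0
  bits 10100110 = 166

166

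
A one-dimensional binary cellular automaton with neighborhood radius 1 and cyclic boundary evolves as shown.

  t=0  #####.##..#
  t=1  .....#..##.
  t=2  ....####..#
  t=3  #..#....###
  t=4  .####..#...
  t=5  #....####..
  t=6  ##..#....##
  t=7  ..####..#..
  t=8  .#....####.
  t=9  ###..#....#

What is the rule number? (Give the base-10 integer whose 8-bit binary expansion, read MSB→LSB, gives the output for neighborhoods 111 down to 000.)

54

  ### -> .   bit 7 = 0  t=0,i=0
  ##. -> .   bit 6 = 0  t=0,i=4
  #.# -> #   bit 5 = 1  t=0,i=5
  #.. -> #   bit 4 = 1  t=0,i=8
  .## -> .   bit 3 = 0  t=0,i=6
  .#. -> #   bit 2 = 1  t=1,i=5
  ..# -> #   bit 1 = 1  t=0,i=9
  ... -> .   bit 0 = 0  t=1,i=0
  bits 00110110 = 54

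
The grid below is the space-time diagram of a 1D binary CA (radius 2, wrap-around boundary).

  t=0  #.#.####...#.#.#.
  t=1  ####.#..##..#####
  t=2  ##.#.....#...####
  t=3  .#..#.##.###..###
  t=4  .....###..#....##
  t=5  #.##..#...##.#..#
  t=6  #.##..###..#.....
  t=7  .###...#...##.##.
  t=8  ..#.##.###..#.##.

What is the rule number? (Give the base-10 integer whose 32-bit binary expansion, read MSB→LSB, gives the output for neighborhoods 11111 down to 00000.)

2707619091

  ##### -> #   bit 31 = 1  t=1,i=0
  ####. -> .   bit 30 = 0  t=0,i=6
  ###.# -> #   bit 29 = 1  t=1,i=3
  ###.. -> .   bit 28 = 0  t=0,i=7
  ##.## -> .   bit 27 = 0  t=3,i=8
  ##.#. -> .   bit 26 = 0  t=1,i=4
  ##..# -> .   bit 25 = 0  t=1,i=10
  ##... -> #   bit 24 = 1  t=0,i=8
  #.### -> .   bit 23 = 0  t=0,i=4
  #.##. -> #   bit 22 = 1  t=3,i=6
  #.#.# -> #   bit 21 = 1  t=0,i=0
  #.#.. -> .   bit 20 = 0  t=1,i=5
  #..## -> .   bit 19 = 0  t=1,i=7
  #..#. -> .   bit 18 = 0  t=3,i=3
  #...# -> #   bit 17 = 1  t=0,i=9
  #.... -> .   bit 16 = 0  t=2,i=5
  .#### -> #   bit 15 = 1  t=0,i=5
  .###. -> #   bit 14 = 1  t=3,i=10
  .##.# -> #   bit 13 = 1  t=3,i=7
  .##.. -> #   bit 12 = 1  t=1,i=9
  .#.## -> #   bit 11 = 1  t=0,i=3
  .#.#. -> #   bit 10 = 1  t=0,i=1
  .#..# -> .   bit 9 = 0  t=1,i=6
  .#... -> #   bit 8 = 1  t=2,i=4
  ..### -> .   bit 7 = 0  t=1,i=12
  ..##. -> .   bit 6 = 0  t=1,i=8
  ..#.# -> .   bit 5 = 0  t=0,i=11
  ..#.. -> #   bit 4 = 1  t=2,i=9
  ...## -> .   bit 3 = 0  t=2,i=12
  ...#. -> .   bit 2 = 0  t=0,i=10
  ....# -> #   bit 1 = 1  t=2,i=7
  ..... -> #   bit 0 = 1  t=2,i=6
  bits 10100001011000101111110100010011 = 2707619091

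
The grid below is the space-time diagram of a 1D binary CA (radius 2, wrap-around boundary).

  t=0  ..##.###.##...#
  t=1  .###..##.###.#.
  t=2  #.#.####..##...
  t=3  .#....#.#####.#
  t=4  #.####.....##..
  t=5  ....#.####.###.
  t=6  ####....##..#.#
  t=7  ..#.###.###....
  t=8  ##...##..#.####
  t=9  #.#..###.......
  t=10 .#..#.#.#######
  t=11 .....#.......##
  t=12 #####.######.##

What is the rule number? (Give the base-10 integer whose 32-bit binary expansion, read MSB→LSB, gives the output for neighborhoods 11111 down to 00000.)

1665758535

  #####|.  b31=0 t=3,i=10
  ####.|#  b30=1 t=2,i=6
  ###.#|#  b29=1 t=0,i=7
  ###..|.  b28=0 t=1,i=3
  ##.##|.  b27=0 t=0,i=4
  ##.#.|.  b26=0 t=1,i=12
  ##..#|#  b25=1 t=1,i=4
  ##...|#  b24=1 t=0,i=11
  #.###|.  b23=0 t=0,i=5
  #.##.|#  b22=1 t=0,i=9
  #.#.#|.  b21=0 t=2,i=2
  #.#..|.  b20=0 t=1,i=13
  #..##|#  b19=1 t=0,i=1
  #..#.|.  b18=0 t=4,i=14
  #...#|.  b17=0 t=0,i=12
  #....|#  b16=1 t=3,i=3
  .####|.  b15=0 t=2,i=5
  .###.|#  b14=1 t=0,i=6
  .##.#|#  b13=1 t=0,i=3
  .##..|#  b12=1 t=0,i=10
  .#.##|.  b11=0 t=2,i=3
  .#.#.|#  b10=1 t=2,i=1
  .#..#|.  b9=0 t=0,i=0
  .#...|#  b8=1 t=3,i=2
  ..###|.  b7=0 t=1,i=1
  ..##.|#  b6=1 t=0,i=2
  ..#.#|.  b5=0 t=2,i=0
  ..#..|.  b4=0 t=0,i=14
  ...##|.  b3=0 t=4,i=10
  ...#.|#  b2=1 t=0,i=13
  ....#|#  b1=1 t=3,i=4
  .....|#  b0=1 t=4,i=8
  bits 01100011010010010111010101000111 = 1665758535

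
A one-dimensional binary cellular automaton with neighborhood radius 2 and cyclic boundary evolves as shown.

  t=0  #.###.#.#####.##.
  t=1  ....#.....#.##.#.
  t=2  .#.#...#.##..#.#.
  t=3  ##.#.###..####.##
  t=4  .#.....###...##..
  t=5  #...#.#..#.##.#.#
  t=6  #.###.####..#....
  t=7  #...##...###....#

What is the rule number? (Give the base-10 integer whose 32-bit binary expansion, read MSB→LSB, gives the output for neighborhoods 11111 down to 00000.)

  #####|#  b31=1 t=0,i=10
  ####.|.  b30=0 t=0,i=11
  ###.#|#  b29=1 t=0,i=4
  ###..|#  b28=1 t=3,i=7
  ##.##|#  b27=1 t=0,i=13
  ##.#.|.  b26=0 t=0,i=5
  ##..#|#  b25=1 t=2,i=11
  ##...|.  b24=0 t=4,i=10
  #.###|.  b23=0 t=0,i=2
  #.##.|.  b22=0 t=0,i=14
  #.#.#|.  b21=0 t=0,i=0
  #.#..|#  b20=1 t=1,i=15
  #..##|#  b19=1 t=3,i=9
  #..#.|#  b18=1 t=2,i=0
  #...#|#  b17=1 t=2,i=5
  #....|.  b16=0 t=1,i=0
  .####|.  b15=0 t=0,i=9
  .###.|.  b14=0 t=0,i=3
  .##.#|#  b13=1 t=0,i=15
  .##..|#  b12=1 t=2,i=10
  .#.##|.  b11=0 t=0,i=1
  .#.#.|.  b10=0 t=2,i=2
  .#..#|#  b9=1 t=2,i=16
  .#...|.  b8=0 t=1,i=5
  ..###|.  b7=0 t=3,i=10
  ..##.|.  b6=0 t=4,i=13
  ..#.#|#  b5=1 t=1,i=10
  ..#..|.  b4=0 t=1,i=4
  ...##|#  b3=1 t=4,i=6
  ...#.|#  b2=1 t=1,i=3
  ....#|.  b1=0 t=1,i=2
  .....|#  b0=1 t=1,i=1
  bits 10111010000111100011001000101101 = 3122541101

3122541101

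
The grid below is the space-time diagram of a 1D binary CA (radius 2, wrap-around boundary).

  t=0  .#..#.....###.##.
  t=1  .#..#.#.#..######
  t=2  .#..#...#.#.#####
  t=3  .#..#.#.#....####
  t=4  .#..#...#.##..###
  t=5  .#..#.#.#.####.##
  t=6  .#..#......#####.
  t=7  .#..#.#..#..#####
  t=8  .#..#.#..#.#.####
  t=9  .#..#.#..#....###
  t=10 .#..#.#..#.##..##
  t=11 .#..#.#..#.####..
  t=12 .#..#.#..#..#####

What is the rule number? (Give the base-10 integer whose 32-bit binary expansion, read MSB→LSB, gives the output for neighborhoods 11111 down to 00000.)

  nb #####: next=#  (t=1,i=13, bit31=1)
  nb ####.: next=#  (t=1,i=15, bit30=1)
  nb ###.#: next=#  (t=0,i=12, bit29=1)
  nb ###..: next=#  (t=6,i=15, bit28=1)
  nb ##.##: next=#  (t=0,i=13, bit27=1)
  nb ##.#.: next=.  (t=1,i=0, bit26=0)
  nb ##..#: next=#  (t=0,i=16, bit25=1)
  nb ##...: next=#  (t=11,i=15, bit24=1)
  nb #.###: next=.  (t=2,i=12, bit23=0)
  nb #.##.: next=#  (t=0,i=14, bit22=1)
  nb #.#.#: next=.  (t=1,i=6, bit21=0)
  nb #.#..: next=#  (t=1,i=1, bit20=1)
  nb #..##: next=#  (t=1,i=10, bit19=1)
  nb #..#.: next=.  (t=0,i=0, bit18=0)
  nb #...#: next=#  (t=2,i=6, bit17=1)
  nb #....: next=#  (t=0,i=6, bit16=1)
  nb .####: next=#  (t=1,i=12, bit15=1)
  nb .###.: next=#  (t=0,i=11, bit14=1)
  nb .##.#: next=.  (t=5,i=16, bit13=0)
  nb .##..: next=#  (t=0,i=15, bit12=1)
  nb .#.##: next=.  (t=2,i=11, bit11=0)
  nb .#.#.: next=.  (t=1,i=5, bit10=0)
  nb .#..#: next=.  (t=0,i=2, bit9=0)
  nb .#...: next=.  (t=0,i=5, bit8=0)
  nb ..###: next=.  (t=0,i=10, bit7=0)
  nb ..##.: next=.  (t=10,i=15, bit6=0)
  nb ..#.#: next=#  (t=1,i=4, bit5=1)
  nb ..#..: next=#  (t=0,i=1, bit4=1)
  nb ...##: next=.  (t=0,i=9, bit3=0)
  nb ...#.: next=.  (t=2,i=7, bit2=0)
  nb ....#: next=#  (t=0,i=8, bit1=1)
  nb .....: next=.  (t=0,i=7, bit0=0)
  bits 11111011010110111101000000110010 = 4217098290

4217098290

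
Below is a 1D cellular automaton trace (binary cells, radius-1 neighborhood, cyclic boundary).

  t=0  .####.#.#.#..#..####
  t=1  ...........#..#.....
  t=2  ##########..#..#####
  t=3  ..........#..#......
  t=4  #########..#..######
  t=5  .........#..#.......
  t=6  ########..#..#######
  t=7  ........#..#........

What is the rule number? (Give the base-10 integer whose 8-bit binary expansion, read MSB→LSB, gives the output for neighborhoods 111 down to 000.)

  [7] ### => .  t=0,i=2
  [6] ##. => .  t=0,i=4
  [5] #.# => .  t=0,i=0
  [4] #.. => #  t=0,i=11
  [3] .## => .  t=0,i=1
  [2] .#. => .  t=0,i=6
  [1] ..# => .  t=0,i=12
  [0] ... => #  t=1,i=0
  bits 00010001 = 17

17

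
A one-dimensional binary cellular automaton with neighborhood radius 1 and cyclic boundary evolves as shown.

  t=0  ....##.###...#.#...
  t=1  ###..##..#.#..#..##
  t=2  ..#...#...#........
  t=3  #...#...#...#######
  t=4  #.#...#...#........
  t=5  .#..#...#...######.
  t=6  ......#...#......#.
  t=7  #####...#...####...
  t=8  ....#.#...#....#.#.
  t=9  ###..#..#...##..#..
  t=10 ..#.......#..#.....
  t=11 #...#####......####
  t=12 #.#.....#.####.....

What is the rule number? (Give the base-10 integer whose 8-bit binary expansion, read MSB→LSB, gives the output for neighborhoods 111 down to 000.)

  ### -> .   bit 7 = 0  t=0,i=8
  ##. -> #   bit 6 = 1  t=0,i=5
  #.# -> #   bit 5 = 1  t=0,i=6
  #.. -> .   bit 4 = 0  t=0,i=10
  .## -> .   bit 3 = 0  t=0,i=4
  .#. -> .   bit 2 = 0  t=0,i=13
  ..# -> .   bit 1 = 0  t=0,i=3
  ... -> #   bit 0 = 1  t=0,i=0
  bits 01100001 = 97

97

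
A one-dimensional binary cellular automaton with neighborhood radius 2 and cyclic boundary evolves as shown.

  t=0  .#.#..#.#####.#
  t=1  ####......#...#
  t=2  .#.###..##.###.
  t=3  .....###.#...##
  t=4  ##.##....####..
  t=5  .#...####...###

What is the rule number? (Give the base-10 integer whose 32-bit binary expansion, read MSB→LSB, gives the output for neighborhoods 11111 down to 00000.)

  #####|#  b31=1 t=0,i=10
  ####.|.  b30=0 t=0,i=11
  ###.#|.  b29=0 t=0,i=12
  ###..|#  b28=1 t=1,i=3
  ##.##|.  b27=0 t=2,i=10
  ##.#.|.  b26=0 t=0,i=13
  ##..#|#  b25=1 t=2,i=6
  ##...|#  b24=1 t=1,i=4
  #.###|.  b23=0 t=0,i=8
  #.##.|.  b22=0 t=4,i=3
  #.#.#|#  b21=1 t=0,i=1
  #.#..|#  b20=1 t=0,i=3
  #..##|#  b19=1 t=2,i=7
  #..#.|.  b18=0 t=0,i=5
  #...#|#  b17=1 t=1,i=12
  #....|#  b16=1 t=1,i=5
  .####|.  b15=0 t=0,i=9
  .###.|.  b14=0 t=2,i=4
  .##.#|#  b13=1 t=2,i=9
  .##..|.  b12=0 t=3,i=14
  .#.##|.  b11=0 t=0,i=7
  .#.#.|#  b10=1 t=0,i=0
  .#..#|.  b9=0 t=0,i=4
  .#...|#  b8=1 t=1,i=11
  ..###|.  b7=0 t=1,i=14
  ..##.|.  b6=0 t=2,i=8
  ..#.#|.  b5=0 t=0,i=6
  ..#..|.  b4=0 t=1,i=10
  ...##|#  b3=1 t=1,i=13
  ...#.|#  b2=1 t=1,i=9
  ....#|#  b1=1 t=1,i=8
  .....|.  b0=0 t=1,i=6
  bits 10010011001110110010010100001110 = 2470126862

2470126862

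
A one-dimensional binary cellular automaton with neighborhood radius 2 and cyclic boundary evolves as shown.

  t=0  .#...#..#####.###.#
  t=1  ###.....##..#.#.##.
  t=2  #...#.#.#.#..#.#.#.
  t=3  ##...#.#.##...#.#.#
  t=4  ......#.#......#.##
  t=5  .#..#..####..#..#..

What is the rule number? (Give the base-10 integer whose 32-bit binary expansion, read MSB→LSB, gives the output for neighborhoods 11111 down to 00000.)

  #####|.  b31=0 t=0,i=10
  ####.|.  b30=0 t=0,i=11
  ###.#|#  b29=1 t=0,i=12
  ###..|.  b28=0 t=1,i=2
  ##.##|.  b27=0 t=0,i=13
  ##.#.|#  b26=1 t=0,i=17
  ##..#|#  b25=1 t=1,i=10
  ##...|.  b24=0 t=1,i=3
  #.###|#  b23=1 t=0,i=14
  #.##.|.  b22=0 t=1,i=16
  #.#.#|.  b21=0 t=0,i=18
  #.#..|#  b20=1 t=0,i=1
  #..##|.  b19=0 t=0,i=7
  #..#.|.  b18=0 t=1,i=11
  #...#|.  b17=0 t=0,i=3
  #....|#  b16=1 t=1,i=4
  .####|#  b15=1 t=0,i=9
  .###.|.  b14=0 t=0,i=15
  .##.#|#  b13=1 t=1,i=17
  .##..|.  b12=0 t=1,i=9
  .#.##|#  b11=1 t=1,i=15
  .#.#.|#  b10=1 t=0,i=0
  .#..#|.  b9=0 t=0,i=6
  .#...|#  b8=1 t=0,i=2
  ..###|#  b7=1 t=0,i=8
  ..##.|#  b6=1 t=1,i=8
  ..#.#|.  b5=0 t=1,i=12
  ..#..|.  b4=0 t=0,i=5
  ...##|.  b3=0 t=1,i=7
  ...#.|.  b2=0 t=0,i=4
  ....#|#  b1=1 t=1,i=6
  .....|.  b0=0 t=1,i=5
  bits 00100110100100011010110111000010 = 647081410

647081410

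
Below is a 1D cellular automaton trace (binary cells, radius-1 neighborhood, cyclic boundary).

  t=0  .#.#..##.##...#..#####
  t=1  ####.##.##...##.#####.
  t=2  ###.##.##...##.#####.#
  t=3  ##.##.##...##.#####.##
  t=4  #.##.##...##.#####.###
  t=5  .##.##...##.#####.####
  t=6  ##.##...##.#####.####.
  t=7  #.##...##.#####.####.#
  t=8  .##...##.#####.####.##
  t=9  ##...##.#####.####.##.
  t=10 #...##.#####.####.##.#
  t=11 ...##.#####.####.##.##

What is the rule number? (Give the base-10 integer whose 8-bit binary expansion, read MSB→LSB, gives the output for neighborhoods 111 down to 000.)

174

  ### -> #   bit 7 = 1  t=0,i=18
  ##. -> .   bit 6 = 0  t=0,i=7
  #.# -> #   bit 5 = 1  t=0,i=0
  #.. -> .   bit 4 = 0  t=0,i=4
  .## -> #   bit 3 = 1  t=0,i=6
  .#. -> #   bit 2 = 1  t=0,i=1
  ..# -> #   bit 1 = 1  t=0,i=5
  ... -> .   bit 0 = 0  t=0,i=12
  bits 10101110 = 174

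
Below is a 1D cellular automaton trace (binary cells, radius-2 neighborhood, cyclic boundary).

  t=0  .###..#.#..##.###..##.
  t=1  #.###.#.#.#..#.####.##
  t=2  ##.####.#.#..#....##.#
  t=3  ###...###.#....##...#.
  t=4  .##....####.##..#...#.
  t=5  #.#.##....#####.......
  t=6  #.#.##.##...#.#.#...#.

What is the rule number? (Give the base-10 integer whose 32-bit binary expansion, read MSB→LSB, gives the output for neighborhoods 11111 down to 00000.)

3195621410

  #####|#  b31=1 t=5,i=12
  ####.|.  b30=0 t=1,i=17
  ###.#|#  b29=1 t=1,i=0
  ###..|#  b28=1 t=0,i=3
  ##.##|#  b27=1 t=0,i=13
  ##.#.|#  b26=1 t=1,i=5
  ##..#|#  b25=1 t=0,i=4
  ##...|.  b24=0 t=3,i=3
  #.###|.  b23=0 t=0,i=14
  #.##.|#  b22=1 t=4,i=12
  #.#.#|#  b21=1 t=1,i=6
  #.#..|#  b20=1 t=0,i=8
  #..##|#  b19=1 t=0,i=0
  #..#.|.  b18=0 t=0,i=5
  #...#|.  b17=0 t=3,i=4
  #....|#  b16=1 t=2,i=15
  .####|.  b15=0 t=1,i=16
  .###.|#  b14=1 t=0,i=2
  .##.#|.  b13=0 t=0,i=12
  .##..|#  b12=1 t=0,i=20
  .#.##|.  b11=0 t=1,i=14
  .#.#.|.  b10=0 t=0,i=7
  .#..#|.  b9=0 t=0,i=9
  .#...|.  b8=0 t=2,i=14
  ..###|.  b7=0 t=0,i=1
  ..##.|.  b6=0 t=0,i=11
  ..#.#|#  b5=1 t=0,i=6
  ..#..|.  b4=0 t=2,i=13
  ...##|.  b3=0 t=2,i=17
  ...#.|.  b2=0 t=3,i=19
  ....#|#  b1=1 t=2,i=16
  .....|.  b0=0 t=5,i=17
  bits 10111110011110010101000000100010 = 3195621410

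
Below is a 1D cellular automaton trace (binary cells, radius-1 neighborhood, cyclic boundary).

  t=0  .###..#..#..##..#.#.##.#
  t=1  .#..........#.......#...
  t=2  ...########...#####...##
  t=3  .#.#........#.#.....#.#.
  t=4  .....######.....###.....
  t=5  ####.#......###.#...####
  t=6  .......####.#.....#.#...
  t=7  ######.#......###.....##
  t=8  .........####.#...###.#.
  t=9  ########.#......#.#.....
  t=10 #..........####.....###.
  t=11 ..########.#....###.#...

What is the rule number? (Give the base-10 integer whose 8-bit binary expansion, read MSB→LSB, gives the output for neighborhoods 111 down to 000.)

  [7] ### => .  t=0,i=2
  [6] ##. => .  t=0,i=3
  [5] #.# => .  t=0,i=0
  [4] #.. => .  t=0,i=4
  [3] .## => #  t=0,i=1
  [2] .#. => .  t=0,i=6
  [1] ..# => .  t=0,i=5
  [0] ... => #  t=1,i=3
  bits 00001001 = 9

9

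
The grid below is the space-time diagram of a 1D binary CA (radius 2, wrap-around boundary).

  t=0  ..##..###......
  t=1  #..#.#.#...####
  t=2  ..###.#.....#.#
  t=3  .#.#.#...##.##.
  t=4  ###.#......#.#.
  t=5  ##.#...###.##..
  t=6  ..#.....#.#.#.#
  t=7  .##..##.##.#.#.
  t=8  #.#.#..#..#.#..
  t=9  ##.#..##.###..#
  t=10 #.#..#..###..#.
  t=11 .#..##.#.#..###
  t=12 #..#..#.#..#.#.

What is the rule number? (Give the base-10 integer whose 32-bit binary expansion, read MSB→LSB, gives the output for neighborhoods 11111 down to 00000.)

  [31] ##### => .  t=1,i=13
  [30] ####. => #  t=1,i=14
  [29] ###.# => .  t=2,i=4
  [28] ###.. => .  t=0,i=8
  [27] ##.## => #  t=3,i=11
  [26] ##.#. => #  t=2,i=5
  [25] ##..# => .  t=0,i=4
  [24] ##... => .  t=0,i=9
  [23] #.### => #  t=4,i=0
  [22] #.##. => .  t=3,i=12
  [21] #.#.# => .  t=1,i=5
  [20] #.#.. => .  t=1,i=7
  [19] #..## => #  t=0,i=5
  [18] #..#. => #  t=1,i=2
  [17] #...# => .  t=1,i=9
  [16] #.... => .  t=0,i=10
  [15] .#### => #  t=1,i=12
  [14] .###. => #  t=0,i=7
  [13] .##.# => .  t=3,i=10
  [12] .##.. => #  t=0,i=3
  [11] .#.## => .  t=4,i=14
  [10] .#.#. => #  t=1,i=4
  [9] .#..# => .  t=2,i=0
  [8] .#... => .  t=1,i=8
  [7] ..### => .  t=0,i=6
  [6] ..##. => .  t=0,i=2
  [5] ..#.# => #  t=1,i=3
  [4] ..#.. => #  t=6,i=2
  [3] ...## => .  t=0,i=1
  [2] ...#. => .  t=2,i=11
  [1] ....# => #  t=0,i=0
  [0] ..... => #  t=0,i=11
  bits 01001100100011001101010000110011 = 1284297779

1284297779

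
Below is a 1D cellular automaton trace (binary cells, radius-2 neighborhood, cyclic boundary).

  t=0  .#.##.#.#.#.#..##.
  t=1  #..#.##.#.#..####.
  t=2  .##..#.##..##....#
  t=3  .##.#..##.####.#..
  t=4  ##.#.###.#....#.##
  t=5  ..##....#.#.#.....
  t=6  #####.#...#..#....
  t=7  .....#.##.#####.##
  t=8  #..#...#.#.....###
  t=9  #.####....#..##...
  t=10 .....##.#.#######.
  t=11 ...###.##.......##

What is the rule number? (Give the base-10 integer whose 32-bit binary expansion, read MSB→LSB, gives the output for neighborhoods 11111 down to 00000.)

493753178

  #####|.  b31=0 t=6,i=2
  ####.|.  b30=0 t=1,i=15
  ###.#|.  b29=0 t=1,i=16
  ###..|#  b28=1 t=8,i=0
  ##.##|#  b27=1 t=3,i=9
  ##.#.|#  b26=1 t=0,i=5
  ##..#|.  b25=0 t=0,i=17
  ##...|#  b24=1 t=2,i=13
  #.###|.  b23=0 t=3,i=10
  #.##.|#  b22=1 t=0,i=3
  #.#.#|#  b21=1 t=0,i=6
  #.#..|.  b20=0 t=0,i=12
  #..##|#  b19=1 t=0,i=14
  #..#.|#  b18=1 t=0,i=0
  #...#|#  b17=1 t=3,i=17
  #....|.  b16=0 t=2,i=14
  .####|.  b15=0 t=1,i=14
  .###.|.  b14=0 t=4,i=6
  .##.#|.  b13=0 t=0,i=4
  .##..|#  b12=1 t=0,i=16
  .#.##|.  b11=0 t=0,i=2
  .#.#.|.  b10=0 t=0,i=7
  .#..#|#  b9=1 t=0,i=13
  .#...|#  b8=1 t=3,i=16
  ..###|.  b7=0 t=1,i=13
  ..##.|#  b6=1 t=0,i=15
  ..#.#|.  b5=0 t=0,i=1
  ..#..|#  b4=1 t=6,i=10
  ...##|#  b3=1 t=3,i=0
  ...#.|.  b2=0 t=2,i=16
  ....#|#  b1=1 t=2,i=15
  .....|.  b0=0 t=5,i=15
  bits 00011101011011100001001101011010 = 493753178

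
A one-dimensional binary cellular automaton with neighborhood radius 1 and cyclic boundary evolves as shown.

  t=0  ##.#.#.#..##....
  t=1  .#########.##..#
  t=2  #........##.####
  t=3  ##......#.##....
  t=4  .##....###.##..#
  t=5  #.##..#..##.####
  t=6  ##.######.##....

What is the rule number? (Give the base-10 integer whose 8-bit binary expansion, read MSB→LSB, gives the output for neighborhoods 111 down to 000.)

118

  [7] ### => .  t=1,i=2
  [6] ##. => #  t=0,i=1
  [5] #.# => #  t=0,i=2
  [4] #.. => #  t=0,i=8
  [3] .## => .  t=0,i=0
  [2] .#. => #  t=0,i=3
  [1] ..# => #  t=0,i=9
  [0] ... => .  t=0,i=13
  bits 01110110 = 118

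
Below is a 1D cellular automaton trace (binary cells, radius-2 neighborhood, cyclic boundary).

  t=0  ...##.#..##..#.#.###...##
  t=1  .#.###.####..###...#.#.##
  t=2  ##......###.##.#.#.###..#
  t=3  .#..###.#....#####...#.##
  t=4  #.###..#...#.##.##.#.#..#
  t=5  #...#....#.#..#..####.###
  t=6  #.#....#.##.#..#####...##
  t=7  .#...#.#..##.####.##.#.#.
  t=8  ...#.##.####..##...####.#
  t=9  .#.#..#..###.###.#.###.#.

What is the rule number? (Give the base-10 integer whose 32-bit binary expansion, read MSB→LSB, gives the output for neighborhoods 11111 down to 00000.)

1412085475

  ##### -> .   bit 31 = 0  t=3,i=15
  ####. -> #   bit 30 = 1  t=1,i=9
  ###.# -> .   bit 29 = 0  t=1,i=5
  ###.. -> #   bit 28 = 1  t=0,i=19
  ##.## -> .   bit 27 = 0  t=1,i=6
  ##.#. -> #   bit 26 = 1  t=0,i=5
  ##..# -> .   bit 25 = 0  t=0,i=11
  ##... -> .   bit 24 = 0  t=0,i=0
  #.### -> .   bit 23 = 0  t=0,i=17
  #.##. -> .   bit 22 = 0  t=1,i=23
  #.#.# -> #   bit 21 = 1  t=0,i=15
  #.#.. -> .   bit 20 = 0  t=0,i=6
  #..## -> #   bit 19 = 1  t=0,i=8
  #..#. -> .   bit 18 = 0  t=0,i=12
  #...# -> #   bit 17 = 1  t=0,i=1
  #.... -> .   bit 16 = 0  t=2,i=3
  .#### -> #   bit 15 = 1  t=1,i=8
  .###. -> .   bit 14 = 0  t=0,i=18
  .##.# -> #   bit 13 = 1  t=0,i=4
  .##.. -> #   bit 12 = 1  t=0,i=10
  .#.## -> .   bit 11 = 0  t=0,i=16
  .#.#. -> #   bit 10 = 1  t=0,i=14
  .#..# -> #   bit 9 = 1  t=0,i=7
  .#... -> .   bit 8 = 0  t=3,i=9
  ..### -> #   bit 7 = 1  t=1,i=13
  ..##. -> #   bit 6 = 1  t=0,i=3
  ..#.# -> #   bit 5 = 1  t=0,i=13
  ..#.. -> .   bit 4 = 0  t=4,i=7
  ...## -> .   bit 3 = 0  t=0,i=2
  ...#. -> .   bit 2 = 0  t=1,i=18
  ....# -> #   bit 1 = 1  t=2,i=6
  ..... -> #   bit 0 = 1  t=2,i=4
  bits 01010100001010101011011011100011 = 1412085475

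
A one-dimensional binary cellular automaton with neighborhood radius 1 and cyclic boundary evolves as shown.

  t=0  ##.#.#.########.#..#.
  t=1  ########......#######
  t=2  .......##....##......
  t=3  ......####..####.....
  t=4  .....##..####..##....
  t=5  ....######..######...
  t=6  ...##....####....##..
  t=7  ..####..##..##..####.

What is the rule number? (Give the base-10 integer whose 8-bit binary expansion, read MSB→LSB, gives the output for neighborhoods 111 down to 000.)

  [7] ### => .  t=0,i=8
  [6] ##. => #  t=0,i=1
  [5] #.# => #  t=0,i=2
  [4] #.. => #  t=0,i=17
  [3] .## => #  t=0,i=0
  [2] .#. => #  t=0,i=3
  [1] ..# => #  t=0,i=18
  [0] ... => .  t=1,i=9
  bits 01111110 = 126

126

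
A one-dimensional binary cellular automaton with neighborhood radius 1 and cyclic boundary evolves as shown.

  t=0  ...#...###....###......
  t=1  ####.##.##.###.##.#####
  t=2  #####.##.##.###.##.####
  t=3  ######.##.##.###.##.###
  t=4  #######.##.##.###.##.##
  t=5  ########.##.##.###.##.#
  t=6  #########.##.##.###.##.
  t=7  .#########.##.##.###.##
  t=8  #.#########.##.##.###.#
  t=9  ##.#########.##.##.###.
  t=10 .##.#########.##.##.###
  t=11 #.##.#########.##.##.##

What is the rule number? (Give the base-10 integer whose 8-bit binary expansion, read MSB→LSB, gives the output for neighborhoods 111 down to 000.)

231

  ###|#  b7=1 t=0,i=8
  ##.|#  b6=1 t=0,i=9
  #.#|#  b5=1 t=1,i=4
  #..|.  b4=0 t=0,i=4
  .##|.  b3=0 t=0,i=7
  .#.|#  b2=1 t=0,i=3
  ..#|#  b1=1 t=0,i=2
  ...|#  b0=1 t=0,i=0
  bits 11100111 = 231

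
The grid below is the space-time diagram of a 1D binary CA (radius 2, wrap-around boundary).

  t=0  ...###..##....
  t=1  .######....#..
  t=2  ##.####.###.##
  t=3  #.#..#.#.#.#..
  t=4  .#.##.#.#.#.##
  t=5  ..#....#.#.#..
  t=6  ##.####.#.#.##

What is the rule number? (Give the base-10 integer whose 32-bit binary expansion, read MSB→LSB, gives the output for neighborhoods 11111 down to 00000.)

  [31] ##### => #  t=1,i=3
  [30] ####. => #  t=1,i=5
  [29] ###.# => .  t=2,i=1
  [28] ###.. => #  t=0,i=5
  [27] ##.## => #  t=2,i=2
  [26] ##.#. => .  t=4,i=0
  [25] ##..# => #  t=0,i=6
  [24] ##... => .  t=0,i=10
  [23] #.### => .  t=2,i=3
  [22] #.##. => .  t=4,i=3
  [21] #.#.# => .  t=3,i=7
  [20] #.#.. => .  t=3,i=2
  [19] #..## => .  t=0,i=7
  [18] #..#. => #  t=3,i=4
  [17] #...# => #  t=1,i=13
  [16] #.... => #  t=0,i=11
  [15] .#### => .  t=1,i=2
  [14] .###. => #  t=0,i=4
  [13] .##.# => .  t=4,i=4
  [12] .##.. => .  t=0,i=9
  [11] .#.## => #  t=4,i=2
  [10] .#.#. => #  t=3,i=1
  [9] .#..# => #  t=3,i=3
  [8] .#... => #  t=1,i=12
  [7] ..### => #  t=0,i=3
  [6] ..##. => .  t=0,i=8
  [5] ..#.# => .  t=3,i=0
  [4] ..#.. => .  t=1,i=11
  [3] ...## => #  t=0,i=2
  [2] ...#. => #  t=1,i=10
  [1] ....# => #  t=0,i=1
  [0] ..... => .  t=0,i=0
  bits 11011010000001110100111110001110 = 3657912206

3657912206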